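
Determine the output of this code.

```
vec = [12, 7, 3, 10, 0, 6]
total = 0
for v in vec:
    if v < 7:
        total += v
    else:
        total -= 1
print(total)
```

6

v=12: not <7, total = 0-1 = -1
v=7: not <7, total = (-1)-1 = -2
v=3: <7, total = (-2)+3 = 1
v=10: not <7, total = 1-1 = 0
v=0: <7, total = 0+0 = 0
v=6: <7, total = 0+6 = 6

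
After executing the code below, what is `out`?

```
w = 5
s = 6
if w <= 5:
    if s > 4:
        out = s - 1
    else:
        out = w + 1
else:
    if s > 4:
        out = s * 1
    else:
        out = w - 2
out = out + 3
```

8

w=5, s=6
w <= 5 is True; s > 4 is True
→ out = s - 1 = 5
out = 5+3 = 8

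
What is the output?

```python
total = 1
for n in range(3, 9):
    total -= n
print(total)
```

n=3: total = 1-3 = -2
n=4: total = (-2)-4 = -6
n=5: total = (-6)-5 = -11
n=6: total = (-11)-6 = -17
n=7: total = (-17)-7 = -24
n=8: total = (-24)-8 = -32

-32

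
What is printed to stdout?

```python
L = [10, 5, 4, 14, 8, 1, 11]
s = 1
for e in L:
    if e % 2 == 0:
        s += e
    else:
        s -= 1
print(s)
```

e=10: even, s = 1+10 = 11
e=5: not even, s = 11-1 = 10
e=4: even, s = 10+4 = 14
e=14: even, s = 14+14 = 28
e=8: even, s = 28+8 = 36
e=1: not even, s = 36-1 = 35
e=11: not even, s = 35-1 = 34

34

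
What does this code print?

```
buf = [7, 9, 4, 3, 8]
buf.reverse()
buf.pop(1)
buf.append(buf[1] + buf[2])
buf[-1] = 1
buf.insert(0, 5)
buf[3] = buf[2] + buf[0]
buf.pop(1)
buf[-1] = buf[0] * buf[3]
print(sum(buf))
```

60

reverse → [8, 3, 4, 9, 7]
pop(1) removes 3 → [8, 4, 9, 7]
append buf[1]+buf[2] = 4+9 = 13 → [8, 4, 9, 7, 13]
buf[-1] = 1 → [8, 4, 9, 7, 1]
insert 5 at 0 → [5, 8, 4, 9, 7, 1]
buf[3] = buf[2]+buf[0] = 4+5 = 9 → [5, 8, 4, 9, 7, 1]
pop(1) removes 8 → [5, 4, 9, 7, 1]
buf[-1] = buf[0]*buf[3] = 5*7 = 35 → [5, 4, 9, 7, 35]
sum = 60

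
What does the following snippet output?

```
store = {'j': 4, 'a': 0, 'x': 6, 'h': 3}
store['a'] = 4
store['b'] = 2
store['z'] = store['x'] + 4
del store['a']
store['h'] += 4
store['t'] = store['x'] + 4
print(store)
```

{'j': 4, 'x': 6, 'h': 7, 'b': 2, 'z': 10, 't': 10}

store['a'] = 4 → {'j': 4, 'a': 4, 'x': 6, 'h': 3}
store['b'] = 2 → {'j': 4, 'a': 4, 'x': 6, 'h': 3, 'b': 2}
store['z'] = store['x']+4 = 10 → {'j': 4, 'a': 4, 'x': 6, 'h': 3, 'b': 2, 'z': 10}
del 'a' → {'j': 4, 'x': 6, 'h': 3, 'b': 2, 'z': 10}
store['h'] = 3+4 = 7 → {'j': 4, 'x': 6, 'h': 7, 'b': 2, 'z': 10}
store['t'] = store['x']+4 = 10 → {'j': 4, 'x': 6, 'h': 7, 'b': 2, 'z': 10, 't': 10}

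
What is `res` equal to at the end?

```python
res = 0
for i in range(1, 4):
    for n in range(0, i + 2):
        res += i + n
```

i=1,n=0: res = 0+1 = 1
i=1,n=1: res = 1+2 = 3
i=1,n=2: res = 3+3 = 6
i=2,n=0: res = 6+2 = 8
i=2,n=1: res = 8+3 = 11
i=2,n=2: res = 11+4 = 15
i=2,n=3: res = 15+5 = 20
i=3,n=0: res = 20+3 = 23
i=3,n=1: res = 23+4 = 27
i=3,n=2: res = 27+5 = 32
i=3,n=3: res = 32+6 = 38
i=3,n=4: res = 38+7 = 45

45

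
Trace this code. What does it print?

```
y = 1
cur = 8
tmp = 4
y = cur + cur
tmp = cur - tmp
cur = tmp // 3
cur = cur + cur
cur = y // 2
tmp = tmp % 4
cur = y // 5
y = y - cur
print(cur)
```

y = 8+8 = 16
tmp = 8-4 = 4
cur = 4//3 = 1
cur = 1+1 = 2
cur = 16//2 = 8
tmp = 4%4 = 0
cur = 16//5 = 3
y = 16-3 = 13

3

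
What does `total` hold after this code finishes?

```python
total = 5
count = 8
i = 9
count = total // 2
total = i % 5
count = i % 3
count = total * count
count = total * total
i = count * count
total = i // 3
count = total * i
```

count = 5//2 = 2
total = 9%5 = 4
count = 9%3 = 0
count = 4*0 = 0
count = 4*4 = 16
i = 16*16 = 256
total = 256//3 = 85
count = 85*256 = 21760

85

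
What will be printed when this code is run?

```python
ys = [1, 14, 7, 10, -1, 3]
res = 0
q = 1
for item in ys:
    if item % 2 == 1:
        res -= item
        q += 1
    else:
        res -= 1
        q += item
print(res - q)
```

-41

item=1: odd, res = 0-1 = -1; q=2
item=14: not odd, res = (-1)-1 = -2; q=16
item=7: odd, res = (-2)-7 = -9; q=17
item=10: not odd, res = (-9)-1 = -10; q=27
item=-1: odd, res = (-10)-(-1) = -9; q=28
item=3: odd, res = (-9)-3 = -12; q=29
res-q = (-12)-29 = -41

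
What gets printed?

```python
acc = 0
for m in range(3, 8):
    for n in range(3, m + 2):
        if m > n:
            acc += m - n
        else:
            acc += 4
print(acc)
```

60

m=3,n=3: not 3>3, acc = 0+4 = 4
m=3,n=4: not 3>4, acc = 4+4 = 8
m=4,n=3: 4>3, acc = 8+1 = 9
m=4,n=4: not 4>4, acc = 9+4 = 13
m=4,n=5: not 4>5, acc = 13+4 = 17
m=5,n=3: 5>3, acc = 17+2 = 19
m=5,n=4: 5>4, acc = 19+1 = 20
m=5,n=5: not 5>5, acc = 20+4 = 24
m=5,n=6: not 5>6, acc = 24+4 = 28
m=6,n=3: 6>3, acc = 28+3 = 31
m=6,n=4: 6>4, acc = 31+2 = 33
m=6,n=5: 6>5, acc = 33+1 = 34
m=6,n=6: not 6>6, acc = 34+4 = 38
m=6,n=7: not 6>7, acc = 38+4 = 42
m=7,n=3: 7>3, acc = 42+4 = 46
m=7,n=4: 7>4, acc = 46+3 = 49
m=7,n=5: 7>5, acc = 49+2 = 51
m=7,n=6: 7>6, acc = 51+1 = 52
m=7,n=7: not 7>7, acc = 52+4 = 56
m=7,n=8: not 7>8, acc = 56+4 = 60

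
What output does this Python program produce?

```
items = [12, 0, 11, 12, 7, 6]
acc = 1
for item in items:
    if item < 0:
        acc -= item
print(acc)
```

item=12: not <0
item=0: not <0
item=11: not <0
item=12: not <0
item=7: not <0
item=6: not <0

1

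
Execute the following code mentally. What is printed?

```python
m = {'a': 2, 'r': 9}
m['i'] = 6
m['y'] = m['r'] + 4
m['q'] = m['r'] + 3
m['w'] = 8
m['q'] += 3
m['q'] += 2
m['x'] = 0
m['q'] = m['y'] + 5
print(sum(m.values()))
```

m['i'] = 6 → {'a': 2, 'r': 9, 'i': 6}
m['y'] = m['r']+4 = 13 → {'a': 2, 'r': 9, 'i': 6, 'y': 13}
m['q'] = m['r']+3 = 12 → {'a': 2, 'r': 9, 'i': 6, 'y': 13, 'q': 12}
m['w'] = 8 → {'a': 2, 'r': 9, 'i': 6, 'y': 13, 'q': 12, 'w': 8}
m['q'] = 12+3 = 15 → {'a': 2, 'r': 9, 'i': 6, 'y': 13, 'q': 15, 'w': 8}
m['q'] = 15+2 = 17 → {'a': 2, 'r': 9, 'i': 6, 'y': 13, 'q': 17, 'w': 8}
m['x'] = 0 → {'a': 2, 'r': 9, 'i': 6, 'y': 13, 'q': 17, 'w': 8, 'x': 0}
m['q'] = m['y']+5 = 18 → {'a': 2, 'r': 9, 'i': 6, 'y': 13, 'q': 18, 'w': 8, 'x': 0}
sum of values = 56

56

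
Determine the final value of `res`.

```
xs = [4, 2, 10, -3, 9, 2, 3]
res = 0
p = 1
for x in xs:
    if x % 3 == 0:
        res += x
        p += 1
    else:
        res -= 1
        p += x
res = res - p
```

x=4: not %3==0, res = 0-1 = -1; p=5
x=2: not %3==0, res = (-1)-1 = -2; p=7
x=10: not %3==0, res = (-2)-1 = -3; p=17
x=-3: %3==0, res = (-3)+(-3) = -6; p=18
x=9: %3==0, res = (-6)+9 = 3; p=19
x=2: not %3==0, res = 3-1 = 2; p=21
x=3: %3==0, res = 2+3 = 5; p=22
res-p = 5-22 = -17

-17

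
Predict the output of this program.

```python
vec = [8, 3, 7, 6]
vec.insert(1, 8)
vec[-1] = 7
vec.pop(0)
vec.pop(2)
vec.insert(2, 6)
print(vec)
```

[8, 3, 6, 7]

insert 8 at 1 → [8, 8, 3, 7, 6]
vec[-1] = 7 → [8, 8, 3, 7, 7]
pop(0) removes 8 → [8, 3, 7, 7]
pop(2) removes 7 → [8, 3, 7]
insert 6 at 2 → [8, 3, 6, 7]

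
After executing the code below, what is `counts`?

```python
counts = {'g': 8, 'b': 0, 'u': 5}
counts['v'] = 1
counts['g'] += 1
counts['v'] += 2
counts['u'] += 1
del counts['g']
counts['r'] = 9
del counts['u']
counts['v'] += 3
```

counts['v'] = 1 → {'g': 8, 'b': 0, 'u': 5, 'v': 1}
counts['g'] = 8+1 = 9 → {'g': 9, 'b': 0, 'u': 5, 'v': 1}
counts['v'] = 1+2 = 3 → {'g': 9, 'b': 0, 'u': 5, 'v': 3}
counts['u'] = 5+1 = 6 → {'g': 9, 'b': 0, 'u': 6, 'v': 3}
del 'g' → {'b': 0, 'u': 6, 'v': 3}
counts['r'] = 9 → {'b': 0, 'u': 6, 'v': 3, 'r': 9}
del 'u' → {'b': 0, 'v': 3, 'r': 9}
counts['v'] = 3+3 = 6 → {'b': 0, 'v': 6, 'r': 9}

{'b': 0, 'v': 6, 'r': 9}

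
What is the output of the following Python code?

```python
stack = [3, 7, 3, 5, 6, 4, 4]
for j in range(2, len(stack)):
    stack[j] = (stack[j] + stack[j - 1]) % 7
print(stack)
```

[3, 7, 3, 1, 0, 4, 1]

j=2: stack[2] = (3+7)%7 = 3 → [3, 7, 3, 5, 6, 4, 4]
j=3: stack[3] = (5+3)%7 = 1 → [3, 7, 3, 1, 6, 4, 4]
j=4: stack[4] = (6+1)%7 = 0 → [3, 7, 3, 1, 0, 4, 4]
j=5: stack[5] = (4+0)%7 = 4 → [3, 7, 3, 1, 0, 4, 4]
j=6: stack[6] = (4+4)%7 = 1 → [3, 7, 3, 1, 0, 4, 1]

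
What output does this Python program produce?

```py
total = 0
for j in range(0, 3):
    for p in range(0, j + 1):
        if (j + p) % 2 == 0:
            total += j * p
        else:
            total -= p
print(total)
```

4

j=0,p=0: even sum, total = 0+0 = 0
j=1,p=0: odd sum, total = 0-0 = 0
j=1,p=1: even sum, total = 0+1 = 1
j=2,p=0: even sum, total = 1+0 = 1
j=2,p=1: odd sum, total = 1-1 = 0
j=2,p=2: even sum, total = 0+4 = 4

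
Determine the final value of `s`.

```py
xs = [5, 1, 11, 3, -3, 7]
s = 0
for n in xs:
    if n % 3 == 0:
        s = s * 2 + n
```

3

n=5: not %3==0
n=1: not %3==0
n=11: not %3==0
n=3: %3==0, s = 0*2+3 = 3
n=-3: %3==0, s = 3*2+(-3) = 3
n=7: not %3==0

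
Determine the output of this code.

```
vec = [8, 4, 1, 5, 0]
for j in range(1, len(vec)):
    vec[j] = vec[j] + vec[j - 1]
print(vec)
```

j=1: vec[1] = 4+8 = 12 → [8, 12, 1, 5, 0]
j=2: vec[2] = 1+12 = 13 → [8, 12, 13, 5, 0]
j=3: vec[3] = 5+13 = 18 → [8, 12, 13, 18, 0]
j=4: vec[4] = 0+18 = 18 → [8, 12, 13, 18, 18]

[8, 12, 13, 18, 18]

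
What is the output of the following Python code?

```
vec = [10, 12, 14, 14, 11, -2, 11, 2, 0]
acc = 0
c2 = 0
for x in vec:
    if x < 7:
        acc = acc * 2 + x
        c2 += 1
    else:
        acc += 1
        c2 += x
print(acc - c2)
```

-35

x=10: not <7, acc = 0+1 = 1; c2=10
x=12: not <7, acc = 1+1 = 2; c2=22
x=14: not <7, acc = 2+1 = 3; c2=36
x=14: not <7, acc = 3+1 = 4; c2=50
x=11: not <7, acc = 4+1 = 5; c2=61
x=-2: <7, acc = 5*2+(-2) = 8; c2=62
x=11: not <7, acc = 8+1 = 9; c2=73
x=2: <7, acc = 9*2+2 = 20; c2=74
x=0: <7, acc = 20*2+0 = 40; c2=75
acc-c2 = 40-75 = -35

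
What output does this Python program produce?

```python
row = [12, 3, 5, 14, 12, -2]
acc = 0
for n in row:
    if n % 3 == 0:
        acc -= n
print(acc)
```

n=12: %3==0, acc = 0-12 = -12
n=3: %3==0, acc = (-12)-3 = -15
n=5: not %3==0
n=14: not %3==0
n=12: %3==0, acc = (-15)-12 = -27
n=-2: not %3==0

-27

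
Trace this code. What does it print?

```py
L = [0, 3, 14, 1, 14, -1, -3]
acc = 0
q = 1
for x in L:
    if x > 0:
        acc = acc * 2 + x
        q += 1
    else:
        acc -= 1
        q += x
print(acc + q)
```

x=0: not >0, acc = 0-1 = -1; q=1
x=3: >0, acc = (-1)*2+3 = 1; q=2
x=14: >0, acc = 1*2+14 = 16; q=3
x=1: >0, acc = 16*2+1 = 33; q=4
x=14: >0, acc = 33*2+14 = 80; q=5
x=-1: not >0, acc = 80-1 = 79; q=4
x=-3: not >0, acc = 79-1 = 78; q=1
acc+q = 78+1 = 79

79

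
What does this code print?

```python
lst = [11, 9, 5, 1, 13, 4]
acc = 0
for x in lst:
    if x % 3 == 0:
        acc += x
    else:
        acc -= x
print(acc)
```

x=11: not %3==0, acc = 0-11 = -11
x=9: %3==0, acc = (-11)+9 = -2
x=5: not %3==0, acc = (-2)-5 = -7
x=1: not %3==0, acc = (-7)-1 = -8
x=13: not %3==0, acc = (-8)-13 = -21
x=4: not %3==0, acc = (-21)-4 = -25

-25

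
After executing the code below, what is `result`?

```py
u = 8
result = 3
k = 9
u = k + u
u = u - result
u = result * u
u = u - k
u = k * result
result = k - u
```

u = 9+8 = 17
u = 17-3 = 14
u = 3*14 = 42
u = 42-9 = 33
u = 9*3 = 27
result = 9-27 = -18

-18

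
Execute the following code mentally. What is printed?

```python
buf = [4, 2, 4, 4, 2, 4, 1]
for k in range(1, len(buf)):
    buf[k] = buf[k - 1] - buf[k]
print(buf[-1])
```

k=1: buf[1] = 4-2 = 2 → [4, 2, 4, 4, 2, 4, 1]
k=2: buf[2] = 2-4 = -2 → [4, 2, -2, 4, 2, 4, 1]
k=3: buf[3] = (-2)-4 = -6 → [4, 2, -2, -6, 2, 4, 1]
k=4: buf[4] = (-6)-2 = -8 → [4, 2, -2, -6, -8, 4, 1]
k=5: buf[5] = (-8)-4 = -12 → [4, 2, -2, -6, -8, -12, 1]
k=6: buf[6] = (-12)-1 = -13 → [4, 2, -2, -6, -8, -12, -13]

-13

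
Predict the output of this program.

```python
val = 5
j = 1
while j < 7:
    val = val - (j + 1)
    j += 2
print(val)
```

j=1: val = 5-2 = 3
j=3: val = 3-4 = -1
j=5: val = (-1)-6 = -7

-7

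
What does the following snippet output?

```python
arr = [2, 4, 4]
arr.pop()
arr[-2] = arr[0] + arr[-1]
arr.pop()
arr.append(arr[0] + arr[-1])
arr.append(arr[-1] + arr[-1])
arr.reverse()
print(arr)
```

pop() removes 4 → [2, 4]
arr[-2] = arr[0]+arr[-1] = 2+4 = 6 → [6, 4]
pop() removes 4 → [6]
append arr[0]+arr[-1] = 6+6 = 12 → [6, 12]
append arr[-1]+arr[-1] = 12+12 = 24 → [6, 12, 24]
reverse → [24, 12, 6]

[24, 12, 6]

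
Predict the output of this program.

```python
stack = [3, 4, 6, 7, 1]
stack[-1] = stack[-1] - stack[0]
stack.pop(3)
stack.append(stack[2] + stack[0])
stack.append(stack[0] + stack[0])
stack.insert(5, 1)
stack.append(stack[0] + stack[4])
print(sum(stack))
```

stack[-1] = stack[-1]-stack[0] = 1-3 = -2 → [3, 4, 6, 7, -2]
pop(3) removes 7 → [3, 4, 6, -2]
append stack[2]+stack[0] = 6+3 = 9 → [3, 4, 6, -2, 9]
append stack[0]+stack[0] = 3+3 = 6 → [3, 4, 6, -2, 9, 6]
insert 1 at 5 → [3, 4, 6, -2, 9, 1, 6]
append stack[0]+stack[4] = 3+9 = 12 → [3, 4, 6, -2, 9, 1, 6, 12]
sum = 39

39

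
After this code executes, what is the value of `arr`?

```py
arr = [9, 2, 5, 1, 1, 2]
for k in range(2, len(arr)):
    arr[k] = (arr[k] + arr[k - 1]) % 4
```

k=2: arr[2] = (5+2)%4 = 3 → [9, 2, 3, 1, 1, 2]
k=3: arr[3] = (1+3)%4 = 0 → [9, 2, 3, 0, 1, 2]
k=4: arr[4] = (1+0)%4 = 1 → [9, 2, 3, 0, 1, 2]
k=5: arr[5] = (2+1)%4 = 3 → [9, 2, 3, 0, 1, 3]

[9, 2, 3, 0, 1, 3]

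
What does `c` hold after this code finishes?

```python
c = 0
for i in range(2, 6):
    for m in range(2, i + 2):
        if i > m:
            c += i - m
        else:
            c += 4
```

i=2,m=2: not 2>2, c = 0+4 = 4
i=2,m=3: not 2>3, c = 4+4 = 8
i=3,m=2: 3>2, c = 8+1 = 9
i=3,m=3: not 3>3, c = 9+4 = 13
i=3,m=4: not 3>4, c = 13+4 = 17
i=4,m=2: 4>2, c = 17+2 = 19
i=4,m=3: 4>3, c = 19+1 = 20
i=4,m=4: not 4>4, c = 20+4 = 24
i=4,m=5: not 4>5, c = 24+4 = 28
i=5,m=2: 5>2, c = 28+3 = 31
i=5,m=3: 5>3, c = 31+2 = 33
i=5,m=4: 5>4, c = 33+1 = 34
i=5,m=5: not 5>5, c = 34+4 = 38
i=5,m=6: not 5>6, c = 38+4 = 42

42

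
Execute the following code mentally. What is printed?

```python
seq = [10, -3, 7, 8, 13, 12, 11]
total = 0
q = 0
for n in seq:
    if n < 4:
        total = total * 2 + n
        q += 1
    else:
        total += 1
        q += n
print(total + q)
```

66

n=10: not <4, total = 0+1 = 1; q=10
n=-3: <4, total = 1*2+(-3) = -1; q=11
n=7: not <4, total = (-1)+1 = 0; q=18
n=8: not <4, total = 0+1 = 1; q=26
n=13: not <4, total = 1+1 = 2; q=39
n=12: not <4, total = 2+1 = 3; q=51
n=11: not <4, total = 3+1 = 4; q=62
total+q = 4+62 = 66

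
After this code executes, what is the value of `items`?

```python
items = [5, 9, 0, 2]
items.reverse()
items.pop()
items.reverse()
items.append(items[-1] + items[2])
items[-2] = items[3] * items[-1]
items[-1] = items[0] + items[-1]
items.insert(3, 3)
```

[9, 0, 16, 3, 13]

reverse → [2, 0, 9, 5]
pop() removes 5 → [2, 0, 9]
reverse → [9, 0, 2]
append items[-1]+items[2] = 2+2 = 4 → [9, 0, 2, 4]
items[-2] = items[3]*items[-1] = 4*4 = 16 → [9, 0, 16, 4]
items[-1] = items[0]+items[-1] = 9+4 = 13 → [9, 0, 16, 13]
insert 3 at 3 → [9, 0, 16, 3, 13]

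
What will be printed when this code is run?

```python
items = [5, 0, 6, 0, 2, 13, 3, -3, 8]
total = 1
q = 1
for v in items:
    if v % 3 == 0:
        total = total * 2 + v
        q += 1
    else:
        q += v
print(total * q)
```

2822

v=5: not %3==0; q=6
v=0: %3==0, total = 1*2+0 = 2; q=7
v=6: %3==0, total = 2*2+6 = 10; q=8
v=0: %3==0, total = 10*2+0 = 20; q=9
v=2: not %3==0; q=11
v=13: not %3==0; q=24
v=3: %3==0, total = 20*2+3 = 43; q=25
v=-3: %3==0, total = 43*2+(-3) = 83; q=26
v=8: not %3==0; q=34
total*q = 83*34 = 2822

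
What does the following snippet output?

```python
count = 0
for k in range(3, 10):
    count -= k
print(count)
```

-42

k=3: count = 0-3 = -3
k=4: count = (-3)-4 = -7
k=5: count = (-7)-5 = -12
k=6: count = (-12)-6 = -18
k=7: count = (-18)-7 = -25
k=8: count = (-25)-8 = -33
k=9: count = (-33)-9 = -42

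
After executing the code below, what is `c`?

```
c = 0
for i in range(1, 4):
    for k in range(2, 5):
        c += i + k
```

45

i=1,k=2: c = 0+3 = 3
i=1,k=3: c = 3+4 = 7
i=1,k=4: c = 7+5 = 12
i=2,k=2: c = 12+4 = 16
i=2,k=3: c = 16+5 = 21
i=2,k=4: c = 21+6 = 27
i=3,k=2: c = 27+5 = 32
i=3,k=3: c = 32+6 = 38
i=3,k=4: c = 38+7 = 45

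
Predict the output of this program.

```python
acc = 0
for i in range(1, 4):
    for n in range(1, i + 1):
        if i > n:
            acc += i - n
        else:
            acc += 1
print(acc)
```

i=1,n=1: not 1>1, acc = 0+1 = 1
i=2,n=1: 2>1, acc = 1+1 = 2
i=2,n=2: not 2>2, acc = 2+1 = 3
i=3,n=1: 3>1, acc = 3+2 = 5
i=3,n=2: 3>2, acc = 5+1 = 6
i=3,n=3: not 3>3, acc = 6+1 = 7

7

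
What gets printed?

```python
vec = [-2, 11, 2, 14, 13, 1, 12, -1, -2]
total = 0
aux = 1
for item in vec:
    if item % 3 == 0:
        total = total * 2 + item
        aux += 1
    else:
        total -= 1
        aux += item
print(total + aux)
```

item=-2: not %3==0, total = 0-1 = -1; aux=-1
item=11: not %3==0, total = (-1)-1 = -2; aux=10
item=2: not %3==0, total = (-2)-1 = -3; aux=12
item=14: not %3==0, total = (-3)-1 = -4; aux=26
item=13: not %3==0, total = (-4)-1 = -5; aux=39
item=1: not %3==0, total = (-5)-1 = -6; aux=40
item=12: %3==0, total = (-6)*2+12 = 0; aux=41
item=-1: not %3==0, total = 0-1 = -1; aux=40
item=-2: not %3==0, total = (-1)-1 = -2; aux=38
total+aux = (-2)+38 = 36

36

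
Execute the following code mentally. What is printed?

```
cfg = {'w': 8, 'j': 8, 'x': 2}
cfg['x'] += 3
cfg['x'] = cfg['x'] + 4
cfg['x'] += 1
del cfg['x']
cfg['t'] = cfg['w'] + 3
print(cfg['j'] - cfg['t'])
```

-3

cfg['x'] = 2+3 = 5 → {'w': 8, 'j': 8, 'x': 5}
cfg['x'] = cfg['x']+4 = 9 → {'w': 8, 'j': 8, 'x': 9}
cfg['x'] = 9+1 = 10 → {'w': 8, 'j': 8, 'x': 10}
del 'x' → {'w': 8, 'j': 8}
cfg['t'] = cfg['w']+3 = 11 → {'w': 8, 'j': 8, 't': 11}
cfg['j']-cfg['t'] = 8-11 = -3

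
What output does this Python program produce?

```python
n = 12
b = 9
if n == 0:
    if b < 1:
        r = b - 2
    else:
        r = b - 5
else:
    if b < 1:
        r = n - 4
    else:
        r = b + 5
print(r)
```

14

n=12, b=9
n == 0 is False; b < 1 is False
→ r = b + 5 = 14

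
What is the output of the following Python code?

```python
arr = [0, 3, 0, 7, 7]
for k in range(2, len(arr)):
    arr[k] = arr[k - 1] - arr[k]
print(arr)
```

[0, 3, 3, -4, -11]

k=2: arr[2] = 3-0 = 3 → [0, 3, 3, 7, 7]
k=3: arr[3] = 3-7 = -4 → [0, 3, 3, -4, 7]
k=4: arr[4] = (-4)-7 = -11 → [0, 3, 3, -4, -11]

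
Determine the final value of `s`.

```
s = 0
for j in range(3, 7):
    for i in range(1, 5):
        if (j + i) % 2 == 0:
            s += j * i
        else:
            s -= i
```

j=3,i=1: even sum, s = 0+3 = 3
j=3,i=2: odd sum, s = 3-2 = 1
j=3,i=3: even sum, s = 1+9 = 10
j=3,i=4: odd sum, s = 10-4 = 6
j=4,i=1: odd sum, s = 6-1 = 5
j=4,i=2: even sum, s = 5+8 = 13
j=4,i=3: odd sum, s = 13-3 = 10
j=4,i=4: even sum, s = 10+16 = 26
j=5,i=1: even sum, s = 26+5 = 31
j=5,i=2: odd sum, s = 31-2 = 29
j=5,i=3: even sum, s = 29+15 = 44
j=5,i=4: odd sum, s = 44-4 = 40
j=6,i=1: odd sum, s = 40-1 = 39
j=6,i=2: even sum, s = 39+12 = 51
j=6,i=3: odd sum, s = 51-3 = 48
j=6,i=4: even sum, s = 48+24 = 72

72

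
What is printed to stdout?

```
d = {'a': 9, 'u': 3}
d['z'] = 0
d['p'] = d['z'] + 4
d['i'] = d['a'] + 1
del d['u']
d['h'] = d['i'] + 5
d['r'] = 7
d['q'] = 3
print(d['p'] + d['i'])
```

d['z'] = 0 → {'a': 9, 'u': 3, 'z': 0}
d['p'] = d['z']+4 = 4 → {'a': 9, 'u': 3, 'z': 0, 'p': 4}
d['i'] = d['a']+1 = 10 → {'a': 9, 'u': 3, 'z': 0, 'p': 4, 'i': 10}
del 'u' → {'a': 9, 'z': 0, 'p': 4, 'i': 10}
d['h'] = d['i']+5 = 15 → {'a': 9, 'z': 0, 'p': 4, 'i': 10, 'h': 15}
d['r'] = 7 → {'a': 9, 'z': 0, 'p': 4, 'i': 10, 'h': 15, 'r': 7}
d['q'] = 3 → {'a': 9, 'z': 0, 'p': 4, 'i': 10, 'h': 15, 'r': 7, 'q': 3}
d['p']+d['i'] = 4+10 = 14

14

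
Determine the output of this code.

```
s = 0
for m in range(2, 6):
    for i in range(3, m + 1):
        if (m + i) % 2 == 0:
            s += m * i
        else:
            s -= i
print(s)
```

58

m=3,i=3: even sum, s = 0+9 = 9
m=4,i=3: odd sum, s = 9-3 = 6
m=4,i=4: even sum, s = 6+16 = 22
m=5,i=3: even sum, s = 22+15 = 37
m=5,i=4: odd sum, s = 37-4 = 33
m=5,i=5: even sum, s = 33+25 = 58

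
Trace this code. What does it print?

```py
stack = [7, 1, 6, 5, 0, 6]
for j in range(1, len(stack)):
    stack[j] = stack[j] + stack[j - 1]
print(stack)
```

[7, 8, 14, 19, 19, 25]

j=1: stack[1] = 1+7 = 8 → [7, 8, 6, 5, 0, 6]
j=2: stack[2] = 6+8 = 14 → [7, 8, 14, 5, 0, 6]
j=3: stack[3] = 5+14 = 19 → [7, 8, 14, 19, 0, 6]
j=4: stack[4] = 0+19 = 19 → [7, 8, 14, 19, 19, 6]
j=5: stack[5] = 6+19 = 25 → [7, 8, 14, 19, 19, 25]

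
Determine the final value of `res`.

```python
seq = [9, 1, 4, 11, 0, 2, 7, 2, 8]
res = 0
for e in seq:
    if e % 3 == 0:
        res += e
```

9

e=9: %3==0, res = 0+9 = 9
e=1: not %3==0
e=4: not %3==0
e=11: not %3==0
e=0: %3==0, res = 9+0 = 9
e=2: not %3==0
e=7: not %3==0
e=2: not %3==0
e=8: not %3==0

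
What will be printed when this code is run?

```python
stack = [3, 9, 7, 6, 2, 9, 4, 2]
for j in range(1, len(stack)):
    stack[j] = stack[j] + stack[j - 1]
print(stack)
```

j=1: stack[1] = 9+3 = 12 → [3, 12, 7, 6, 2, 9, 4, 2]
j=2: stack[2] = 7+12 = 19 → [3, 12, 19, 6, 2, 9, 4, 2]
j=3: stack[3] = 6+19 = 25 → [3, 12, 19, 25, 2, 9, 4, 2]
j=4: stack[4] = 2+25 = 27 → [3, 12, 19, 25, 27, 9, 4, 2]
j=5: stack[5] = 9+27 = 36 → [3, 12, 19, 25, 27, 36, 4, 2]
j=6: stack[6] = 4+36 = 40 → [3, 12, 19, 25, 27, 36, 40, 2]
j=7: stack[7] = 2+40 = 42 → [3, 12, 19, 25, 27, 36, 40, 42]

[3, 12, 19, 25, 27, 36, 40, 42]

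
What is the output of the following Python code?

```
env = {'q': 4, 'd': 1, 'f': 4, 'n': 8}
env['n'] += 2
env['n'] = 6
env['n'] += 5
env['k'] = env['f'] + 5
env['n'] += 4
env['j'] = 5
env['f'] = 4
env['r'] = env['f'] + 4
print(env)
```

env['n'] = 8+2 = 10 → {'q': 4, 'd': 1, 'f': 4, 'n': 10}
env['n'] = 6 → {'q': 4, 'd': 1, 'f': 4, 'n': 6}
env['n'] = 6+5 = 11 → {'q': 4, 'd': 1, 'f': 4, 'n': 11}
env['k'] = env['f']+5 = 9 → {'q': 4, 'd': 1, 'f': 4, 'n': 11, 'k': 9}
env['n'] = 11+4 = 15 → {'q': 4, 'd': 1, 'f': 4, 'n': 15, 'k': 9}
env['j'] = 5 → {'q': 4, 'd': 1, 'f': 4, 'n': 15, 'k': 9, 'j': 5}
env['f'] = 4 → {'q': 4, 'd': 1, 'f': 4, 'n': 15, 'k': 9, 'j': 5}
env['r'] = env['f']+4 = 8 → {'q': 4, 'd': 1, 'f': 4, 'n': 15, 'k': 9, 'j': 5, 'r': 8}

{'q': 4, 'd': 1, 'f': 4, 'n': 15, 'k': 9, 'j': 5, 'r': 8}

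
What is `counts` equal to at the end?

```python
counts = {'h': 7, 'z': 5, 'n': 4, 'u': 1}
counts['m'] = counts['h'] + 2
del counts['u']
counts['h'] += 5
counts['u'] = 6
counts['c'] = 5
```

counts['m'] = counts['h']+2 = 9 → {'h': 7, 'z': 5, 'n': 4, 'u': 1, 'm': 9}
del 'u' → {'h': 7, 'z': 5, 'n': 4, 'm': 9}
counts['h'] = 7+5 = 12 → {'h': 12, 'z': 5, 'n': 4, 'm': 9}
counts['u'] = 6 → {'h': 12, 'z': 5, 'n': 4, 'm': 9, 'u': 6}
counts['c'] = 5 → {'h': 12, 'z': 5, 'n': 4, 'm': 9, 'u': 6, 'c': 5}

{'h': 12, 'z': 5, 'n': 4, 'm': 9, 'u': 6, 'c': 5}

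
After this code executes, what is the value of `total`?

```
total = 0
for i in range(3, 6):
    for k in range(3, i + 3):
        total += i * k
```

233

i=3,k=3: total = 0+9 = 9
i=3,k=4: total = 9+12 = 21
i=3,k=5: total = 21+15 = 36
i=4,k=3: total = 36+12 = 48
i=4,k=4: total = 48+16 = 64
i=4,k=5: total = 64+20 = 84
i=4,k=6: total = 84+24 = 108
i=5,k=3: total = 108+15 = 123
i=5,k=4: total = 123+20 = 143
i=5,k=5: total = 143+25 = 168
i=5,k=6: total = 168+30 = 198
i=5,k=7: total = 198+35 = 233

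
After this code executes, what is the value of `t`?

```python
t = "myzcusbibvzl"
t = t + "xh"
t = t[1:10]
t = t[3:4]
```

'u'

+ 'xh' → 'myzcusbibvzlxh'
slice [1:10] → 'yzcusbibv'
slice [3:4] → 'u'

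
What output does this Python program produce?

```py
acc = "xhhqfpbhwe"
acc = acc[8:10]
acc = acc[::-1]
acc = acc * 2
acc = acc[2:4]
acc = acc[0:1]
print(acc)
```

slice [8:10] → 'we'
reverse → 'ew'
repeat ×2 → 'ewew'
slice [2:4] → 'ew'
slice [0:1] → 'e'

e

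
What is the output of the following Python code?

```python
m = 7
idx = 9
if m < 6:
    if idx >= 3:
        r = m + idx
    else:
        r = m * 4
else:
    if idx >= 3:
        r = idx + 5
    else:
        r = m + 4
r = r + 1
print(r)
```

m=7, idx=9
m < 6 is False; idx >= 3 is True
→ r = idx + 5 = 14
r = 14+1 = 15

15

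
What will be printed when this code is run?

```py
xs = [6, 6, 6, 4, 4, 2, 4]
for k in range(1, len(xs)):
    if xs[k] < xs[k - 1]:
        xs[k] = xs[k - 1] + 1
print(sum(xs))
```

k=1: 6>=6, unchanged → [6, 6, 6, 4, 4, 2, 4]
k=2: 6>=6, unchanged → [6, 6, 6, 4, 4, 2, 4]
k=3: 4<6, xs[3] = 6+1 = 7 → [6, 6, 6, 7, 4, 2, 4]
k=4: 4<7, xs[4] = 7+1 = 8 → [6, 6, 6, 7, 8, 2, 4]
k=5: 2<8, xs[5] = 8+1 = 9 → [6, 6, 6, 7, 8, 9, 4]
k=6: 4<9, xs[6] = 9+1 = 10 → [6, 6, 6, 7, 8, 9, 10]
sum = 52

52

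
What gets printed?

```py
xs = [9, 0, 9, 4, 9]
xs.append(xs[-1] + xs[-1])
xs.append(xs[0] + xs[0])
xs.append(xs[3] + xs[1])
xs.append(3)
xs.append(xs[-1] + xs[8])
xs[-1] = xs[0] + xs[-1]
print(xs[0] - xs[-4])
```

-9

append xs[-1]+xs[-1] = 9+9 = 18 → [9, 0, 9, 4, 9, 18]
append xs[0]+xs[0] = 9+9 = 18 → [9, 0, 9, 4, 9, 18, 18]
append xs[3]+xs[1] = 4+0 = 4 → [9, 0, 9, 4, 9, 18, 18, 4]
append 3 → [9, 0, 9, 4, 9, 18, 18, 4, 3]
append xs[-1]+xs[8] = 3+3 = 6 → [9, 0, 9, 4, 9, 18, 18, 4, 3, 6]
xs[-1] = xs[0]+xs[-1] = 9+6 = 15 → [9, 0, 9, 4, 9, 18, 18, 4, 3, 15]
xs[0]-xs[-4] = 9-18 = -9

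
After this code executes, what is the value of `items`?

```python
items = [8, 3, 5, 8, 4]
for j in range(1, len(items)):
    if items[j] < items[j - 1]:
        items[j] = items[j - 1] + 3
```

[8, 11, 14, 17, 20]

j=1: 3<8, items[1] = 8+3 = 11 → [8, 11, 5, 8, 4]
j=2: 5<11, items[2] = 11+3 = 14 → [8, 11, 14, 8, 4]
j=3: 8<14, items[3] = 14+3 = 17 → [8, 11, 14, 17, 4]
j=4: 4<17, items[4] = 17+3 = 20 → [8, 11, 14, 17, 20]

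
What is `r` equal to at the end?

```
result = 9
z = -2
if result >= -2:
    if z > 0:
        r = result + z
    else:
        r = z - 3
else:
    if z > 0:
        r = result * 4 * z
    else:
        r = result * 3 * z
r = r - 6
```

result=9, z=-2
result >= -2 is True; z > 0 is False
→ r = z - 3 = -5
r = (-5)-6 = -11

-11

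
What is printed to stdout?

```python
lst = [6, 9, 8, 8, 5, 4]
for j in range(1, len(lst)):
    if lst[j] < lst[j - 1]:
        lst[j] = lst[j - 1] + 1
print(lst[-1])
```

13

j=1: 9>=6, unchanged → [6, 9, 8, 8, 5, 4]
j=2: 8<9, lst[2] = 9+1 = 10 → [6, 9, 10, 8, 5, 4]
j=3: 8<10, lst[3] = 10+1 = 11 → [6, 9, 10, 11, 5, 4]
j=4: 5<11, lst[4] = 11+1 = 12 → [6, 9, 10, 11, 12, 4]
j=5: 4<12, lst[5] = 12+1 = 13 → [6, 9, 10, 11, 12, 13]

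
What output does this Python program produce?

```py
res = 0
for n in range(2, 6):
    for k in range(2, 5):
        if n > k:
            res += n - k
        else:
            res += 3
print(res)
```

28

n=2,k=2: not 2>2, res = 0+3 = 3
n=2,k=3: not 2>3, res = 3+3 = 6
n=2,k=4: not 2>4, res = 6+3 = 9
n=3,k=2: 3>2, res = 9+1 = 10
n=3,k=3: not 3>3, res = 10+3 = 13
n=3,k=4: not 3>4, res = 13+3 = 16
n=4,k=2: 4>2, res = 16+2 = 18
n=4,k=3: 4>3, res = 18+1 = 19
n=4,k=4: not 4>4, res = 19+3 = 22
n=5,k=2: 5>2, res = 22+3 = 25
n=5,k=3: 5>3, res = 25+2 = 27
n=5,k=4: 5>4, res = 27+1 = 28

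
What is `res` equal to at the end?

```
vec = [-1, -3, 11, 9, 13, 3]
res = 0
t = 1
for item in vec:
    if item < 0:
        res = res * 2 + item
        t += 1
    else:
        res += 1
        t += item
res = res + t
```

item=-1: <0, res = 0*2+(-1) = -1; t=2
item=-3: <0, res = (-1)*2+(-3) = -5; t=3
item=11: not <0, res = (-5)+1 = -4; t=14
item=9: not <0, res = (-4)+1 = -3; t=23
item=13: not <0, res = (-3)+1 = -2; t=36
item=3: not <0, res = (-2)+1 = -1; t=39
res+t = (-1)+39 = 38

38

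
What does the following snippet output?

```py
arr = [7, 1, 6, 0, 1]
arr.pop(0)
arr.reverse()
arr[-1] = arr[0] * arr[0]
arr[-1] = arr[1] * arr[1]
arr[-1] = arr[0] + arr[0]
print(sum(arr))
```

pop(0) removes 7 → [1, 6, 0, 1]
reverse → [1, 0, 6, 1]
arr[-1] = arr[0]*arr[0] = 1*1 = 1 → [1, 0, 6, 1]
arr[-1] = arr[1]*arr[1] = 0*0 = 0 → [1, 0, 6, 0]
arr[-1] = arr[0]+arr[0] = 1+1 = 2 → [1, 0, 6, 2]
sum = 9

9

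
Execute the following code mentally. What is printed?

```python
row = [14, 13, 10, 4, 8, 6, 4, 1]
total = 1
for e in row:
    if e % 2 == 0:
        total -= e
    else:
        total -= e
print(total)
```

e=14: even, total = 1-14 = -13
e=13: not even, total = (-13)-13 = -26
e=10: even, total = (-26)-10 = -36
e=4: even, total = (-36)-4 = -40
e=8: even, total = (-40)-8 = -48
e=6: even, total = (-48)-6 = -54
e=4: even, total = (-54)-4 = -58
e=1: not even, total = (-58)-1 = -59

-59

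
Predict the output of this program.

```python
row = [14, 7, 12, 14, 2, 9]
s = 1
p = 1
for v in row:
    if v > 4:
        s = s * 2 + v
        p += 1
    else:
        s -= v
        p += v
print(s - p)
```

385

v=14: >4, s = 1*2+14 = 16; p=2
v=7: >4, s = 16*2+7 = 39; p=3
v=12: >4, s = 39*2+12 = 90; p=4
v=14: >4, s = 90*2+14 = 194; p=5
v=2: not >4, s = 194-2 = 192; p=7
v=9: >4, s = 192*2+9 = 393; p=8
s-p = 393-8 = 385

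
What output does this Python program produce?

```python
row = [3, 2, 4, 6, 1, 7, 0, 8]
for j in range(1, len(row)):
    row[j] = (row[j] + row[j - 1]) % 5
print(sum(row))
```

j=1: row[1] = (2+3)%5 = 0 → [3, 0, 4, 6, 1, 7, 0, 8]
j=2: row[2] = (4+0)%5 = 4 → [3, 0, 4, 6, 1, 7, 0, 8]
j=3: row[3] = (6+4)%5 = 0 → [3, 0, 4, 0, 1, 7, 0, 8]
j=4: row[4] = (1+0)%5 = 1 → [3, 0, 4, 0, 1, 7, 0, 8]
j=5: row[5] = (7+1)%5 = 3 → [3, 0, 4, 0, 1, 3, 0, 8]
j=6: row[6] = (0+3)%5 = 3 → [3, 0, 4, 0, 1, 3, 3, 8]
j=7: row[7] = (8+3)%5 = 1 → [3, 0, 4, 0, 1, 3, 3, 1]
sum = 15

15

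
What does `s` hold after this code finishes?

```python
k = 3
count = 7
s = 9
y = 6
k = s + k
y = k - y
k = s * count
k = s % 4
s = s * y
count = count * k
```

54

k = 9+3 = 12
y = 12-6 = 6
k = 9*7 = 63
k = 9%4 = 1
s = 9*6 = 54
count = 7*1 = 7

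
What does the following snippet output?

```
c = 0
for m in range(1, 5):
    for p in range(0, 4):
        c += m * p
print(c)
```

60

m=1,p=0: c = 0+0 = 0
m=1,p=1: c = 0+1 = 1
m=1,p=2: c = 1+2 = 3
m=1,p=3: c = 3+3 = 6
m=2,p=0: c = 6+0 = 6
m=2,p=1: c = 6+2 = 8
m=2,p=2: c = 8+4 = 12
m=2,p=3: c = 12+6 = 18
m=3,p=0: c = 18+0 = 18
m=3,p=1: c = 18+3 = 21
m=3,p=2: c = 21+6 = 27
m=3,p=3: c = 27+9 = 36
m=4,p=0: c = 36+0 = 36
m=4,p=1: c = 36+4 = 40
m=4,p=2: c = 40+8 = 48
m=4,p=3: c = 48+12 = 60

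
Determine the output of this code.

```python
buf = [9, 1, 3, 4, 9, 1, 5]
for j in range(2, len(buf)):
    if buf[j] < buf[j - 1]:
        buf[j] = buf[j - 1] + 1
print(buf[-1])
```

j=2: 3>=1, unchanged → [9, 1, 3, 4, 9, 1, 5]
j=3: 4>=3, unchanged → [9, 1, 3, 4, 9, 1, 5]
j=4: 9>=4, unchanged → [9, 1, 3, 4, 9, 1, 5]
j=5: 1<9, buf[5] = 9+1 = 10 → [9, 1, 3, 4, 9, 10, 5]
j=6: 5<10, buf[6] = 10+1 = 11 → [9, 1, 3, 4, 9, 10, 11]

11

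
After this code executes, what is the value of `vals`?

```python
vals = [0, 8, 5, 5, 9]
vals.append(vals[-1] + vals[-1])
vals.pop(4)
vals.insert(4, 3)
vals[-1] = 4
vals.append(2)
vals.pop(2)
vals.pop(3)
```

[0, 8, 5, 4, 2]

append vals[-1]+vals[-1] = 9+9 = 18 → [0, 8, 5, 5, 9, 18]
pop(4) removes 9 → [0, 8, 5, 5, 18]
insert 3 at 4 → [0, 8, 5, 5, 3, 18]
vals[-1] = 4 → [0, 8, 5, 5, 3, 4]
append 2 → [0, 8, 5, 5, 3, 4, 2]
pop(2) removes 5 → [0, 8, 5, 3, 4, 2]
pop(3) removes 3 → [0, 8, 5, 4, 2]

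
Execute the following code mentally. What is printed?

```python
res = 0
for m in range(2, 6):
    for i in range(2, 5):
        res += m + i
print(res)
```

m=2,i=2: res = 0+4 = 4
m=2,i=3: res = 4+5 = 9
m=2,i=4: res = 9+6 = 15
m=3,i=2: res = 15+5 = 20
m=3,i=3: res = 20+6 = 26
m=3,i=4: res = 26+7 = 33
m=4,i=2: res = 33+6 = 39
m=4,i=3: res = 39+7 = 46
m=4,i=4: res = 46+8 = 54
m=5,i=2: res = 54+7 = 61
m=5,i=3: res = 61+8 = 69
m=5,i=4: res = 69+9 = 78

78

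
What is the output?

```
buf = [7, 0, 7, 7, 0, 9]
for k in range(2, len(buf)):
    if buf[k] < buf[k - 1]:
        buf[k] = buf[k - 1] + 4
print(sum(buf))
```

k=2: 7>=0, unchanged → [7, 0, 7, 7, 0, 9]
k=3: 7>=7, unchanged → [7, 0, 7, 7, 0, 9]
k=4: 0<7, buf[4] = 7+4 = 11 → [7, 0, 7, 7, 11, 9]
k=5: 9<11, buf[5] = 11+4 = 15 → [7, 0, 7, 7, 11, 15]
sum = 47

47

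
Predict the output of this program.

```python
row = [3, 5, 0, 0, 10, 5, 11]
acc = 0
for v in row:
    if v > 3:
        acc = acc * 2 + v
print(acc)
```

101

v=3: not >3
v=5: >3, acc = 0*2+5 = 5
v=0: not >3
v=0: not >3
v=10: >3, acc = 5*2+10 = 20
v=5: >3, acc = 20*2+5 = 45
v=11: >3, acc = 45*2+11 = 101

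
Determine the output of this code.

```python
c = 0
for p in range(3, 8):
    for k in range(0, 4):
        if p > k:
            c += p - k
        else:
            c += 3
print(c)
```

p=3,k=0: 3>0, c = 0+3 = 3
p=3,k=1: 3>1, c = 3+2 = 5
p=3,k=2: 3>2, c = 5+1 = 6
p=3,k=3: not 3>3, c = 6+3 = 9
p=4,k=0: 4>0, c = 9+4 = 13
p=4,k=1: 4>1, c = 13+3 = 16
p=4,k=2: 4>2, c = 16+2 = 18
p=4,k=3: 4>3, c = 18+1 = 19
p=5,k=0: 5>0, c = 19+5 = 24
p=5,k=1: 5>1, c = 24+4 = 28
p=5,k=2: 5>2, c = 28+3 = 31
p=5,k=3: 5>3, c = 31+2 = 33
p=6,k=0: 6>0, c = 33+6 = 39
p=6,k=1: 6>1, c = 39+5 = 44
p=6,k=2: 6>2, c = 44+4 = 48
p=6,k=3: 6>3, c = 48+3 = 51
p=7,k=0: 7>0, c = 51+7 = 58
p=7,k=1: 7>1, c = 58+6 = 64
p=7,k=2: 7>2, c = 64+5 = 69
p=7,k=3: 7>3, c = 69+4 = 73

73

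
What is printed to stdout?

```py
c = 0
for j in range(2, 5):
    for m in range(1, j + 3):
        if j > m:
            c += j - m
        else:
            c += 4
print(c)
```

j=2,m=1: 2>1, c = 0+1 = 1
j=2,m=2: not 2>2, c = 1+4 = 5
j=2,m=3: not 2>3, c = 5+4 = 9
j=2,m=4: not 2>4, c = 9+4 = 13
j=3,m=1: 3>1, c = 13+2 = 15
j=3,m=2: 3>2, c = 15+1 = 16
j=3,m=3: not 3>3, c = 16+4 = 20
j=3,m=4: not 3>4, c = 20+4 = 24
j=3,m=5: not 3>5, c = 24+4 = 28
j=4,m=1: 4>1, c = 28+3 = 31
j=4,m=2: 4>2, c = 31+2 = 33
j=4,m=3: 4>3, c = 33+1 = 34
j=4,m=4: not 4>4, c = 34+4 = 38
j=4,m=5: not 4>5, c = 38+4 = 42
j=4,m=6: not 4>6, c = 42+4 = 46

46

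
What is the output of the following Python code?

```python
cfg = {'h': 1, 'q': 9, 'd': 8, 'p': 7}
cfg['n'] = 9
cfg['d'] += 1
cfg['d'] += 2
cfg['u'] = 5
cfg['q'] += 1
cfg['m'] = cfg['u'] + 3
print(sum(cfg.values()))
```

cfg['n'] = 9 → {'h': 1, 'q': 9, 'd': 8, 'p': 7, 'n': 9}
cfg['d'] = 8+1 = 9 → {'h': 1, 'q': 9, 'd': 9, 'p': 7, 'n': 9}
cfg['d'] = 9+2 = 11 → {'h': 1, 'q': 9, 'd': 11, 'p': 7, 'n': 9}
cfg['u'] = 5 → {'h': 1, 'q': 9, 'd': 11, 'p': 7, 'n': 9, 'u': 5}
cfg['q'] = 9+1 = 10 → {'h': 1, 'q': 10, 'd': 11, 'p': 7, 'n': 9, 'u': 5}
cfg['m'] = cfg['u']+3 = 8 → {'h': 1, 'q': 10, 'd': 11, 'p': 7, 'n': 9, 'u': 5, 'm': 8}
sum of values = 51

51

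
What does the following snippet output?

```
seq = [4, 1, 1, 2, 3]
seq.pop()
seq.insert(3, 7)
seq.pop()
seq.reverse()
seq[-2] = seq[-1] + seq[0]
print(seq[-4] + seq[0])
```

pop() removes 3 → [4, 1, 1, 2]
insert 7 at 3 → [4, 1, 1, 7, 2]
pop() removes 2 → [4, 1, 1, 7]
reverse → [7, 1, 1, 4]
seq[-2] = seq[-1]+seq[0] = 4+7 = 11 → [7, 1, 11, 4]
seq[-4]+seq[0] = 7+7 = 14

14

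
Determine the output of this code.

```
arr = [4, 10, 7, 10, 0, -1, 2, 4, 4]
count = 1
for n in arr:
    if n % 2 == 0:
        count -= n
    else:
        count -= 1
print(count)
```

-35

n=4: even, count = 1-4 = -3
n=10: even, count = (-3)-10 = -13
n=7: not even, count = (-13)-1 = -14
n=10: even, count = (-14)-10 = -24
n=0: even, count = (-24)-0 = -24
n=-1: not even, count = (-24)-1 = -25
n=2: even, count = (-25)-2 = -27
n=4: even, count = (-27)-4 = -31
n=4: even, count = (-31)-4 = -35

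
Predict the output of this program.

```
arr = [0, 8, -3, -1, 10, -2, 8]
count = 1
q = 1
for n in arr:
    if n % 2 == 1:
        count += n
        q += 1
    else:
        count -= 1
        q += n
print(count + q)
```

n=0: not odd, count = 1-1 = 0; q=1
n=8: not odd, count = 0-1 = -1; q=9
n=-3: odd, count = (-1)+(-3) = -4; q=10
n=-1: odd, count = (-4)+(-1) = -5; q=11
n=10: not odd, count = (-5)-1 = -6; q=21
n=-2: not odd, count = (-6)-1 = -7; q=19
n=8: not odd, count = (-7)-1 = -8; q=27
count+q = (-8)+27 = 19

19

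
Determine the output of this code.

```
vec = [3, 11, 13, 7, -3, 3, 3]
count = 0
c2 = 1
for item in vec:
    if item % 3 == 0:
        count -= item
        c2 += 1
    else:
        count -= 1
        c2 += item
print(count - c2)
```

item=3: %3==0, count = 0-3 = -3; c2=2
item=11: not %3==0, count = (-3)-1 = -4; c2=13
item=13: not %3==0, count = (-4)-1 = -5; c2=26
item=7: not %3==0, count = (-5)-1 = -6; c2=33
item=-3: %3==0, count = (-6)-(-3) = -3; c2=34
item=3: %3==0, count = (-3)-3 = -6; c2=35
item=3: %3==0, count = (-6)-3 = -9; c2=36
count-c2 = (-9)-36 = -45

-45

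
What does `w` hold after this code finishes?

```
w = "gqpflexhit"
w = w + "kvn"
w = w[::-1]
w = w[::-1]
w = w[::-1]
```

'nvktihxelfpqg'

+ 'kvn' → 'gqpflexhitkvn'
reverse → 'nvktihxelfpqg'
reverse → 'gqpflexhitkvn'
reverse → 'nvktihxelfpqg'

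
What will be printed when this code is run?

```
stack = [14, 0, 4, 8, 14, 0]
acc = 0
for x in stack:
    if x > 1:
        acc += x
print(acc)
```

40

x=14: >1, acc = 0+14 = 14
x=0: not >1
x=4: >1, acc = 14+4 = 18
x=8: >1, acc = 18+8 = 26
x=14: >1, acc = 26+14 = 40
x=0: not >1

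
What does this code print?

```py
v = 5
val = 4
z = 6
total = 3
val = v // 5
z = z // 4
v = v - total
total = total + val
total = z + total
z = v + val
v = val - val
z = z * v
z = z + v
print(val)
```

val = 5//5 = 1
z = 6//4 = 1
v = 5-3 = 2
total = 3+1 = 4
total = 1+4 = 5
z = 2+1 = 3
v = 1-1 = 0
z = 3*0 = 0
z = 0+0 = 0

1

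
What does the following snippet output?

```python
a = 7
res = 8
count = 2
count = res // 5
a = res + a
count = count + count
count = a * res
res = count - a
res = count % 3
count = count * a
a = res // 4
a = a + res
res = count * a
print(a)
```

0

count = 8//5 = 1
a = 8+7 = 15
count = 1+1 = 2
count = 15*8 = 120
res = 120-15 = 105
res = 120%3 = 0
count = 120*15 = 1800
a = 0//4 = 0
a = 0+0 = 0
res = 1800*0 = 0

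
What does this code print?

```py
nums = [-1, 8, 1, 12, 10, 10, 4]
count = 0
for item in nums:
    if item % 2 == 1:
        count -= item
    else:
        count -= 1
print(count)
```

-5

item=-1: odd, count = 0-(-1) = 1
item=8: not odd, count = 1-1 = 0
item=1: odd, count = 0-1 = -1
item=12: not odd, count = (-1)-1 = -2
item=10: not odd, count = (-2)-1 = -3
item=10: not odd, count = (-3)-1 = -4
item=4: not odd, count = (-4)-1 = -5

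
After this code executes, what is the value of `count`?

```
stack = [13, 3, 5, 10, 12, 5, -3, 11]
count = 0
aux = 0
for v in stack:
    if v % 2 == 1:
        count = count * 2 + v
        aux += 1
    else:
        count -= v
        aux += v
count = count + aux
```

381

v=13: odd, count = 0*2+13 = 13; aux=1
v=3: odd, count = 13*2+3 = 29; aux=2
v=5: odd, count = 29*2+5 = 63; aux=3
v=10: not odd, count = 63-10 = 53; aux=13
v=12: not odd, count = 53-12 = 41; aux=25
v=5: odd, count = 41*2+5 = 87; aux=26
v=-3: odd, count = 87*2+(-3) = 171; aux=27
v=11: odd, count = 171*2+11 = 353; aux=28
count+aux = 353+28 = 381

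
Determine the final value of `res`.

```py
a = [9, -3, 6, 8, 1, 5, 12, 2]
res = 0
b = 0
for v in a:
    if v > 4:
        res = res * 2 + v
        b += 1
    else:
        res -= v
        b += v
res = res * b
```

1440

v=9: >4, res = 0*2+9 = 9; b=1
v=-3: not >4, res = 9-(-3) = 12; b=-2
v=6: >4, res = 12*2+6 = 30; b=-1
v=8: >4, res = 30*2+8 = 68; b=0
v=1: not >4, res = 68-1 = 67; b=1
v=5: >4, res = 67*2+5 = 139; b=2
v=12: >4, res = 139*2+12 = 290; b=3
v=2: not >4, res = 290-2 = 288; b=5
res*b = 288*5 = 1440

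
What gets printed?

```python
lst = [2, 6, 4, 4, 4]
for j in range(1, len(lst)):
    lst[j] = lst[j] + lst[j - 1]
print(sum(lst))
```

j=1: lst[1] = 6+2 = 8 → [2, 8, 4, 4, 4]
j=2: lst[2] = 4+8 = 12 → [2, 8, 12, 4, 4]
j=3: lst[3] = 4+12 = 16 → [2, 8, 12, 16, 4]
j=4: lst[4] = 4+16 = 20 → [2, 8, 12, 16, 20]
sum = 58

58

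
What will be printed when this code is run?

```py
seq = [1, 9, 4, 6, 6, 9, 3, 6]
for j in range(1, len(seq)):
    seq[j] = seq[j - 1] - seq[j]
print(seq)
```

[1, -8, -12, -18, -24, -33, -36, -42]

j=1: seq[1] = 1-9 = -8 → [1, -8, 4, 6, 6, 9, 3, 6]
j=2: seq[2] = (-8)-4 = -12 → [1, -8, -12, 6, 6, 9, 3, 6]
j=3: seq[3] = (-12)-6 = -18 → [1, -8, -12, -18, 6, 9, 3, 6]
j=4: seq[4] = (-18)-6 = -24 → [1, -8, -12, -18, -24, 9, 3, 6]
j=5: seq[5] = (-24)-9 = -33 → [1, -8, -12, -18, -24, -33, 3, 6]
j=6: seq[6] = (-33)-3 = -36 → [1, -8, -12, -18, -24, -33, -36, 6]
j=7: seq[7] = (-36)-6 = -42 → [1, -8, -12, -18, -24, -33, -36, -42]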